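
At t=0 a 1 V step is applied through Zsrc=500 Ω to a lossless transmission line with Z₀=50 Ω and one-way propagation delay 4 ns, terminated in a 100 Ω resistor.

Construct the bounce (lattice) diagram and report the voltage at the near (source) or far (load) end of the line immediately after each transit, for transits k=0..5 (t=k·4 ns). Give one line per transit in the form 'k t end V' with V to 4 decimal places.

Γ_L=0.333333, Γ_S=0.818182; launch V₁=1·50/550=0.090909
k=0 src: V=0.0909
k=1 load: inc=0.090909, refl=0.090909·0.333333=0.0303; V=0.000000+0.090909+0.030303=0.1212
k=2 src: inc=0.030303, refl=0.030303·0.818182=0.0248; V=0.090909+0.030303+0.024793=0.1460
k=3 load: inc=0.024793, refl=0.024793·0.333333=0.0083; V=0.121212+0.024793+0.008264=0.1543
k=4 src: inc=0.008264, refl=0.008264·0.818182=0.0068; V=0.146006+0.008264+0.006762=0.1610
k=5 load: inc=0.006762, refl=0.006762·0.333333=0.0023; V=0.154270+0.006762+0.002254=0.1633

0 0 source 0.0909
1 4 load 0.1212
2 8 source 0.1460
3 12 load 0.1543
4 16 source 0.1610
5 20 load 0.1633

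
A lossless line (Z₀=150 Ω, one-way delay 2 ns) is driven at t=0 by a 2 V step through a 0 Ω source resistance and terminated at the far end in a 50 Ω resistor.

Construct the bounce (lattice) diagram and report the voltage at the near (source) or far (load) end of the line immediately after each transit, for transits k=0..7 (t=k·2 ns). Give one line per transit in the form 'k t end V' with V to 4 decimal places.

Γ_L=-0.500000, Γ_S=-1.000000; launch V₁=2·150/150=2.000000
k=0 src: V=2.0000
k=1 load: inc=2.000000, refl=2.000000·-0.500000=-1.0000; V=0.000000+2.000000+-1.000000=1.0000
k=2 src: inc=-1.000000, refl=-1.000000·-1.000000=1.0000; V=2.000000+-1.000000+1.000000=2.0000
k=3 load: inc=1.000000, refl=1.000000·-0.500000=-0.5000; V=1.000000+1.000000+-0.500000=1.5000
k=4 src: inc=-0.500000, refl=-0.500000·-1.000000=0.5000; V=2.000000+-0.500000+0.500000=2.0000
k=5 load: inc=0.500000, refl=0.500000·-0.500000=-0.2500; V=1.500000+0.500000+-0.250000=1.7500
k=6 src: inc=-0.250000, refl=-0.250000·-1.000000=0.2500; V=2.000000+-0.250000+0.250000=2.0000
k=7 load: inc=0.250000, refl=0.250000·-0.500000=-0.1250; V=1.750000+0.250000+-0.125000=1.8750

0 0 source 2.0000
1 2 load 1.0000
2 4 source 2.0000
3 6 load 1.5000
4 8 source 2.0000
5 10 load 1.7500
6 12 source 2.0000
7 14 load 1.8750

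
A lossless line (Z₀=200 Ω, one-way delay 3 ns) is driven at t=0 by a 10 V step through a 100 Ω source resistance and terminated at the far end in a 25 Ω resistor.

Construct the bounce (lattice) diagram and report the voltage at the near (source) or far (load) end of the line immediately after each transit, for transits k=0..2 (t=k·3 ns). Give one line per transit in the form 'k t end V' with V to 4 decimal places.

Γ_L=-0.777778, Γ_S=-0.333333; launch V₁=10·200/300=6.666667
k=0 src: V=6.6667
k=1 load: inc=6.666667, refl=6.666667·-0.777778=-5.1852; V=0.000000+6.666667+-5.185185=1.4815
k=2 src: inc=-5.185185, refl=-5.185185·-0.333333=1.7284; V=6.666667+-5.185185+1.728395=3.2099

0 0 source 6.6667
1 3 load 1.4815
2 6 source 3.2099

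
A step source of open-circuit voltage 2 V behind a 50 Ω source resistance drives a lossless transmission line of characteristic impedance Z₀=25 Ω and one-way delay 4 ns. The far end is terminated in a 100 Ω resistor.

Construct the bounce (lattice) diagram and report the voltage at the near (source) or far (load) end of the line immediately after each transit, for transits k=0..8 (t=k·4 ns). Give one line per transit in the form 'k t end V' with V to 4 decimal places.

Γ_L=0.600000, Γ_S=0.333333; launch V₁=2·25/75=0.666667
k=0 src: V=0.6667
k=1 load: inc=0.666667, refl=0.666667·0.600000=0.4000; V=0.000000+0.666667+0.400000=1.0667
k=2 src: inc=0.400000, refl=0.400000·0.333333=0.1333; V=0.666667+0.400000+0.133333=1.2000
k=3 load: inc=0.133333, refl=0.133333·0.600000=0.0800; V=1.066667+0.133333+0.080000=1.2800
k=4 src: inc=0.080000, refl=0.080000·0.333333=0.0267; V=1.200000+0.080000+0.026667=1.3067
k=5 load: inc=0.026667, refl=0.026667·0.600000=0.0160; V=1.280000+0.026667+0.016000=1.3227
k=6 src: inc=0.016000, refl=0.016000·0.333333=0.0053; V=1.306667+0.016000+0.005333=1.3280
k=7 load: inc=0.005333, refl=0.005333·0.600000=0.0032; V=1.322667+0.005333+0.003200=1.3312
k=8 src: inc=0.003200, refl=0.003200·0.333333=0.0011; V=1.328000+0.003200+0.001067=1.3323

0 0 source 0.6667
1 4 load 1.0667
2 8 source 1.2000
3 12 load 1.2800
4 16 source 1.3067
5 20 load 1.3227
6 24 source 1.3280
7 28 load 1.3312
8 32 source 1.3323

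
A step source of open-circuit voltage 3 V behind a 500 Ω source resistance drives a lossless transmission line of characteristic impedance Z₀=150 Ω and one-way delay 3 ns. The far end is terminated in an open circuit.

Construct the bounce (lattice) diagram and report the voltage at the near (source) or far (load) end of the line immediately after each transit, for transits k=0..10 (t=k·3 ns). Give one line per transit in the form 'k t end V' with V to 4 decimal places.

0 0 source 0.6923
1 3 load 1.3846
2 6 source 1.7574
3 9 load 2.1302
4 12 source 2.3309
5 15 load 2.5316
6 18 source 2.6397
7 21 load 2.7478
8 24 source 2.8060
9 27 load 2.8642
10 30 source 2.8955

Γ_L=1.000000, Γ_S=0.538462; launch V₁=3·150/650=0.692308
k=0 src: V=0.6923
k=1 load: inc=0.692308, refl=0.692308·1.000000=0.6923; V=0.000000+0.692308+0.692308=1.3846
k=2 src: inc=0.692308, refl=0.692308·0.538462=0.3728; V=0.692308+0.692308+0.372781=1.7574
k=3 load: inc=0.372781, refl=0.372781·1.000000=0.3728; V=1.384615+0.372781+0.372781=2.1302
k=4 src: inc=0.372781, refl=0.372781·0.538462=0.2007; V=1.757396+0.372781+0.200728=2.3309
k=5 load: inc=0.200728, refl=0.200728·1.000000=0.2007; V=2.130178+0.200728+0.200728=2.5316
k=6 src: inc=0.200728, refl=0.200728·0.538462=0.1081; V=2.330906+0.200728+0.108084=2.6397
k=7 load: inc=0.108084, refl=0.108084·1.000000=0.1081; V=2.531634+0.108084+0.108084=2.7478
k=8 src: inc=0.108084, refl=0.108084·0.538462=0.0582; V=2.639718+0.108084+0.058199=2.8060
k=9 load: inc=0.058199, refl=0.058199·1.000000=0.0582; V=2.747803+0.058199+0.058199=2.8642
k=10 src: inc=0.058199, refl=0.058199·0.538462=0.0313; V=2.806002+0.058199+0.031338=2.8955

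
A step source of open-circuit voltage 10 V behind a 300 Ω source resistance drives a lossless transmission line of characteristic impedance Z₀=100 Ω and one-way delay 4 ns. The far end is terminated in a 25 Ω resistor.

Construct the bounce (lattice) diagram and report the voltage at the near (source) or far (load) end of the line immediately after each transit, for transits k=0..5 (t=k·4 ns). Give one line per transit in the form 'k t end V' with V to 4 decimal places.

Γ_L=-0.600000, Γ_S=0.500000; launch V₁=10·100/400=2.500000
k=0 src: V=2.5000
k=1 load: inc=2.500000, refl=2.500000·-0.600000=-1.5000; V=0.000000+2.500000+-1.500000=1.0000
k=2 src: inc=-1.500000, refl=-1.500000·0.500000=-0.7500; V=2.500000+-1.500000+-0.750000=0.2500
k=3 load: inc=-0.750000, refl=-0.750000·-0.600000=0.4500; V=1.000000+-0.750000+0.450000=0.7000
k=4 src: inc=0.450000, refl=0.450000·0.500000=0.2250; V=0.250000+0.450000+0.225000=0.9250
k=5 load: inc=0.225000, refl=0.225000·-0.600000=-0.1350; V=0.700000+0.225000+-0.135000=0.7900

0 0 source 2.5000
1 4 load 1.0000
2 8 source 0.2500
3 12 load 0.7000
4 16 source 0.9250
5 20 load 0.7900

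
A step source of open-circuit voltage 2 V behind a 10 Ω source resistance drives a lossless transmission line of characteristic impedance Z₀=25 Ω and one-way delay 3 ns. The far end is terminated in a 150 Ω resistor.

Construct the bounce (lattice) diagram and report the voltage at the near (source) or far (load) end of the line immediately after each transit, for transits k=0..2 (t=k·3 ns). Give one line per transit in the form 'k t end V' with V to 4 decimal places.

Γ_L=0.714286, Γ_S=-0.428571; launch V₁=2·25/35=1.428571
k=0 src: V=1.4286
k=1 load: inc=1.428571, refl=1.428571·0.714286=1.0204; V=0.000000+1.428571+1.020408=2.4490
k=2 src: inc=1.020408, refl=1.020408·-0.428571=-0.4373; V=1.428571+1.020408+-0.437318=2.0117

0 0 source 1.4286
1 3 load 2.4490
2 6 source 2.0117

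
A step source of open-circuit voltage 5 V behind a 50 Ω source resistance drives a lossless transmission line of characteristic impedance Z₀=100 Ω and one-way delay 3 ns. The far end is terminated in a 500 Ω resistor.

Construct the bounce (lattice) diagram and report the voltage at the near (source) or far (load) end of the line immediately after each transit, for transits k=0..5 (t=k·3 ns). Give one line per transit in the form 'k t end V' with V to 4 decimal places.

0 0 source 3.3333
1 3 load 5.5556
2 6 source 4.8148
3 9 load 4.3210
4 12 source 4.4856
5 15 load 4.5953

Γ_L=0.666667, Γ_S=-0.333333; launch V₁=5·100/150=3.333333
k=0 src: V=3.3333
k=1 load: inc=3.333333, refl=3.333333·0.666667=2.2222; V=0.000000+3.333333+2.222222=5.5556
k=2 src: inc=2.222222, refl=2.222222·-0.333333=-0.7407; V=3.333333+2.222222+-0.740741=4.8148
k=3 load: inc=-0.740741, refl=-0.740741·0.666667=-0.4938; V=5.555556+-0.740741+-0.493827=4.3210
k=4 src: inc=-0.493827, refl=-0.493827·-0.333333=0.1646; V=4.814815+-0.493827+0.164609=4.4856
k=5 load: inc=0.164609, refl=0.164609·0.666667=0.1097; V=4.320988+0.164609+0.109739=4.5953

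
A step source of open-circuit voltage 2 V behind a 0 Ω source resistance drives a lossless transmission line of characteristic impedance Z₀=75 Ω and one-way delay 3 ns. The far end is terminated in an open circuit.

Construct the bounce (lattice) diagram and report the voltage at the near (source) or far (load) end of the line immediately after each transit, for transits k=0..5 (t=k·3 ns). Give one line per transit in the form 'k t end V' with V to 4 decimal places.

0 0 source 2.0000
1 3 load 4.0000
2 6 source 2.0000
3 9 load 0.0000
4 12 source 2.0000
5 15 load 4.0000

Γ_L=1.000000, Γ_S=-1.000000; launch V₁=2·75/75=2.000000
k=0 src: V=2.0000
k=1 load: inc=2.000000, refl=2.000000·1.000000=2.0000; V=0.000000+2.000000+2.000000=4.0000
k=2 src: inc=2.000000, refl=2.000000·-1.000000=-2.0000; V=2.000000+2.000000+-2.000000=2.0000
k=3 load: inc=-2.000000, refl=-2.000000·1.000000=-2.0000; V=4.000000+-2.000000+-2.000000=0.0000
k=4 src: inc=-2.000000, refl=-2.000000·-1.000000=2.0000; V=2.000000+-2.000000+2.000000=2.0000
k=5 load: inc=2.000000, refl=2.000000·1.000000=2.0000; V=0.000000+2.000000+2.000000=4.0000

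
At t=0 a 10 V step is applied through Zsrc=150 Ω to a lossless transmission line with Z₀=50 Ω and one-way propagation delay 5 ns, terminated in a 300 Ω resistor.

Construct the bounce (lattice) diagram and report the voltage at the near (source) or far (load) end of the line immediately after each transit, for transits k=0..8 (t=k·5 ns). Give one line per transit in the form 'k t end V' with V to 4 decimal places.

Γ_L=0.714286, Γ_S=0.500000; launch V₁=10·50/200=2.500000
k=0 src: V=2.5000
k=1 load: inc=2.500000, refl=2.500000·0.714286=1.7857; V=0.000000+2.500000+1.785714=4.2857
k=2 src: inc=1.785714, refl=1.785714·0.500000=0.8929; V=2.500000+1.785714+0.892857=5.1786
k=3 load: inc=0.892857, refl=0.892857·0.714286=0.6378; V=4.285714+0.892857+0.637755=5.8163
k=4 src: inc=0.637755, refl=0.637755·0.500000=0.3189; V=5.178571+0.637755+0.318878=6.1352
k=5 load: inc=0.318878, refl=0.318878·0.714286=0.2278; V=5.816327+0.318878+0.227770=6.3630
k=6 src: inc=0.227770, refl=0.227770·0.500000=0.1139; V=6.135204+0.227770+0.113885=6.4769
k=7 load: inc=0.113885, refl=0.113885·0.714286=0.0813; V=6.362974+0.113885+0.081346=6.5582
k=8 src: inc=0.081346, refl=0.081346·0.500000=0.0407; V=6.476859+0.081346+0.040673=6.5989

0 0 source 2.5000
1 5 load 4.2857
2 10 source 5.1786
3 15 load 5.8163
4 20 source 6.1352
5 25 load 6.3630
6 30 source 6.4769
7 35 load 6.5582
8 40 source 6.5989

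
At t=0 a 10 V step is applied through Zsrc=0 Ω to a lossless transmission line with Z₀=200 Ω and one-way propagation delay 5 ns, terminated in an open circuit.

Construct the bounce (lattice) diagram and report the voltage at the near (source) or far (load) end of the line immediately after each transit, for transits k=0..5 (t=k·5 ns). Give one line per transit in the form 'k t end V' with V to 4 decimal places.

Γ_L=1.000000, Γ_S=-1.000000; launch V₁=10·200/200=10.000000
k=0 src: V=10.0000
k=1 load: inc=10.000000, refl=10.000000·1.000000=10.0000; V=0.000000+10.000000+10.000000=20.0000
k=2 src: inc=10.000000, refl=10.000000·-1.000000=-10.0000; V=10.000000+10.000000+-10.000000=10.0000
k=3 load: inc=-10.000000, refl=-10.000000·1.000000=-10.0000; V=20.000000+-10.000000+-10.000000=0.0000
k=4 src: inc=-10.000000, refl=-10.000000·-1.000000=10.0000; V=10.000000+-10.000000+10.000000=10.0000
k=5 load: inc=10.000000, refl=10.000000·1.000000=10.0000; V=0.000000+10.000000+10.000000=20.0000

0 0 source 10.0000
1 5 load 20.0000
2 10 source 10.0000
3 15 load 0.0000
4 20 source 10.0000
5 25 load 20.0000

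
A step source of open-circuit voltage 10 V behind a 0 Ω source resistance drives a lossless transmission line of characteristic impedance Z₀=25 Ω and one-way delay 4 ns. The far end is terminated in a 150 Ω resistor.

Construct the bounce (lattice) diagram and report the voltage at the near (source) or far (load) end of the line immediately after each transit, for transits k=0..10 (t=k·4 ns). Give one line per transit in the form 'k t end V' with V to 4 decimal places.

0 0 source 10.0000
1 4 load 17.1429
2 8 source 10.0000
3 12 load 4.8980
4 16 source 10.0000
5 20 load 13.6443
6 24 source 10.0000
7 28 load 7.3969
8 32 source 10.0000
9 36 load 11.8593
10 40 source 10.0000

Γ_L=0.714286, Γ_S=-1.000000; launch V₁=10·25/25=10.000000
k=0 src: V=10.0000
k=1 load: inc=10.000000, refl=10.000000·0.714286=7.1429; V=0.000000+10.000000+7.142857=17.1429
k=2 src: inc=7.142857, refl=7.142857·-1.000000=-7.1429; V=10.000000+7.142857+-7.142857=10.0000
k=3 load: inc=-7.142857, refl=-7.142857·0.714286=-5.1020; V=17.142857+-7.142857+-5.102041=4.8980
k=4 src: inc=-5.102041, refl=-5.102041·-1.000000=5.1020; V=10.000000+-5.102041+5.102041=10.0000
k=5 load: inc=5.102041, refl=5.102041·0.714286=3.6443; V=4.897959+5.102041+3.644315=13.6443
k=6 src: inc=3.644315, refl=3.644315·-1.000000=-3.6443; V=10.000000+3.644315+-3.644315=10.0000
k=7 load: inc=-3.644315, refl=-3.644315·0.714286=-2.6031; V=13.644315+-3.644315+-2.603082=7.3969
k=8 src: inc=-2.603082, refl=-2.603082·-1.000000=2.6031; V=10.000000+-2.603082+2.603082=10.0000
k=9 load: inc=2.603082, refl=2.603082·0.714286=1.8593; V=7.396918+2.603082+1.859344=11.8593
k=10 src: inc=1.859344, refl=1.859344·-1.000000=-1.8593; V=10.000000+1.859344+-1.859344=10.0000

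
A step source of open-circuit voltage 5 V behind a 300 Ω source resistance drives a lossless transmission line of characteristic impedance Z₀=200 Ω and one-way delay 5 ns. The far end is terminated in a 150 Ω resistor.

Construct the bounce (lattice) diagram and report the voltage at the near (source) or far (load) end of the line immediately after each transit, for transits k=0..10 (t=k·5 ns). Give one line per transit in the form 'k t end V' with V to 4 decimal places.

0 0 source 2.0000
1 5 load 1.7143
2 10 source 1.6571
3 15 load 1.6653
4 20 source 1.6669
5 25 load 1.6667
6 30 source 1.6667
7 35 load 1.6667
8 40 source 1.6667
9 45 load 1.6667
10 50 source 1.6667

Γ_L=-0.142857, Γ_S=0.200000; launch V₁=5·200/500=2.000000
k=0 src: V=2.0000
k=1 load: inc=2.000000, refl=2.000000·-0.142857=-0.2857; V=0.000000+2.000000+-0.285714=1.7143
k=2 src: inc=-0.285714, refl=-0.285714·0.200000=-0.0571; V=2.000000+-0.285714+-0.057143=1.6571
k=3 load: inc=-0.057143, refl=-0.057143·-0.142857=0.0082; V=1.714286+-0.057143+0.008163=1.6653
k=4 src: inc=0.008163, refl=0.008163·0.200000=0.0016; V=1.657143+0.008163+0.001633=1.6669
k=5 load: inc=0.001633, refl=0.001633·-0.142857=-0.0002; V=1.665306+0.001633+-0.000233=1.6667
k=6 src: inc=-0.000233, refl=-0.000233·0.200000=-0.0000; V=1.666939+-0.000233+-0.000047=1.6667
k=7 load: inc=-0.000047, refl=-0.000047·-0.142857=0.0000; V=1.666706+-0.000047+0.000007=1.6667
k=8 src: inc=0.000007, refl=0.000007·0.200000=0.0000; V=1.666659+0.000007+0.000001=1.6667
k=9 load: inc=0.000001, refl=0.000001·-0.142857=-0.0000; V=1.666666+0.000001+-0.000000=1.6667
k=10 src: inc=-0.000000, refl=-0.000000·0.200000=-0.0000; V=1.666667+-0.000000+-0.000000=1.6667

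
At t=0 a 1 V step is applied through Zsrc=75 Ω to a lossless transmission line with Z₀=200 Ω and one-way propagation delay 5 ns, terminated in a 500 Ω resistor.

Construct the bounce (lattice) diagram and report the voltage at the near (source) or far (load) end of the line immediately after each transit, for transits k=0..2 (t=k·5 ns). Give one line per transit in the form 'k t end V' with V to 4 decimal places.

0 0 source 0.7273
1 5 load 1.0390
2 10 source 0.8973

Γ_L=0.428571, Γ_S=-0.454545; launch V₁=1·200/275=0.727273
k=0 src: V=0.7273
k=1 load: inc=0.727273, refl=0.727273·0.428571=0.3117; V=0.000000+0.727273+0.311688=1.0390
k=2 src: inc=0.311688, refl=0.311688·-0.454545=-0.1417; V=0.727273+0.311688+-0.141677=0.8973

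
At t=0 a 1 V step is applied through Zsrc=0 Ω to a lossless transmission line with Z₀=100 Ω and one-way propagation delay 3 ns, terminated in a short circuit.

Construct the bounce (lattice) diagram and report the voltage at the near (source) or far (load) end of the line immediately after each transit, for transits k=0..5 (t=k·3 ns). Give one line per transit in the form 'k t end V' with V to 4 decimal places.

0 0 source 1.0000
1 3 load 0.0000
2 6 source 1.0000
3 9 load 0.0000
4 12 source 1.0000
5 15 load 0.0000

Γ_L=-1.000000, Γ_S=-1.000000; launch V₁=1·100/100=1.000000
k=0 src: V=1.0000
k=1 load: inc=1.000000, refl=1.000000·-1.000000=-1.0000; V=0.000000+1.000000+-1.000000=0.0000
k=2 src: inc=-1.000000, refl=-1.000000·-1.000000=1.0000; V=1.000000+-1.000000+1.000000=1.0000
k=3 load: inc=1.000000, refl=1.000000·-1.000000=-1.0000; V=0.000000+1.000000+-1.000000=0.0000
k=4 src: inc=-1.000000, refl=-1.000000·-1.000000=1.0000; V=1.000000+-1.000000+1.000000=1.0000
k=5 load: inc=1.000000, refl=1.000000·-1.000000=-1.0000; V=0.000000+1.000000+-1.000000=0.0000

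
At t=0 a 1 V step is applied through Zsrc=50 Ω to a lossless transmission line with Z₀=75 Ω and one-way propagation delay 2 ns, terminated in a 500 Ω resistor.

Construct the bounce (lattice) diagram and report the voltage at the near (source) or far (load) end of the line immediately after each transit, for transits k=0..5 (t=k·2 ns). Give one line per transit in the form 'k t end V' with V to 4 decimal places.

0 0 source 0.6000
1 2 load 1.0435
2 4 source 0.9548
3 6 load 0.8892
4 8 source 0.9023
5 10 load 0.9120

Γ_L=0.739130, Γ_S=-0.200000; launch V₁=1·75/125=0.600000
k=0 src: V=0.6000
k=1 load: inc=0.600000, refl=0.600000·0.739130=0.4435; V=0.000000+0.600000+0.443478=1.0435
k=2 src: inc=0.443478, refl=0.443478·-0.200000=-0.0887; V=0.600000+0.443478+-0.088696=0.9548
k=3 load: inc=-0.088696, refl=-0.088696·0.739130=-0.0656; V=1.043478+-0.088696+-0.065558=0.8892
k=4 src: inc=-0.065558, refl=-0.065558·-0.200000=0.0131; V=0.954783+-0.065558+0.013112=0.9023
k=5 load: inc=0.013112, refl=0.013112·0.739130=0.0097; V=0.889225+0.013112+0.009691=0.9120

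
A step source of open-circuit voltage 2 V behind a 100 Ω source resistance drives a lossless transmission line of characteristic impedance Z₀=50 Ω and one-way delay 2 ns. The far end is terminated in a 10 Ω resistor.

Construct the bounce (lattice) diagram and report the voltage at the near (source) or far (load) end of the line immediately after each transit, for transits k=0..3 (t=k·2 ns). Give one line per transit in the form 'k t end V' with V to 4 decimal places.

Γ_L=-0.666667, Γ_S=0.333333; launch V₁=2·50/150=0.666667
k=0 src: V=0.6667
k=1 load: inc=0.666667, refl=0.666667·-0.666667=-0.4444; V=0.000000+0.666667+-0.444444=0.2222
k=2 src: inc=-0.444444, refl=-0.444444·0.333333=-0.1481; V=0.666667+-0.444444+-0.148148=0.0741
k=3 load: inc=-0.148148, refl=-0.148148·-0.666667=0.0988; V=0.222222+-0.148148+0.098765=0.1728

0 0 source 0.6667
1 2 load 0.2222
2 4 source 0.0741
3 6 load 0.1728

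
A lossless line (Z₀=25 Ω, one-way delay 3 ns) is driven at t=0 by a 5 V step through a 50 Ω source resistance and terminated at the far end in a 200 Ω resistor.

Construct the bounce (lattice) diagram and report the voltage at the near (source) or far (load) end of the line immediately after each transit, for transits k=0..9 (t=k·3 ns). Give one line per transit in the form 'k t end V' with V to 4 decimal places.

0 0 source 1.6667
1 3 load 2.9630
2 6 source 3.3951
3 9 load 3.7311
4 12 source 3.8432
5 15 load 3.9303
6 18 source 3.9593
7 21 load 3.9819
8 24 source 3.9895
9 27 load 3.9953

Γ_L=0.777778, Γ_S=0.333333; launch V₁=5·25/75=1.666667
k=0 src: V=1.6667
k=1 load: inc=1.666667, refl=1.666667·0.777778=1.2963; V=0.000000+1.666667+1.296296=2.9630
k=2 src: inc=1.296296, refl=1.296296·0.333333=0.4321; V=1.666667+1.296296+0.432099=3.3951
k=3 load: inc=0.432099, refl=0.432099·0.777778=0.3361; V=2.962963+0.432099+0.336077=3.7311
k=4 src: inc=0.336077, refl=0.336077·0.333333=0.1120; V=3.395062+0.336077+0.112026=3.8432
k=5 load: inc=0.112026, refl=0.112026·0.777778=0.0871; V=3.731139+0.112026+0.087131=3.9303
k=6 src: inc=0.087131, refl=0.087131·0.333333=0.0290; V=3.843164+0.087131+0.029044=3.9593
k=7 load: inc=0.029044, refl=0.029044·0.777778=0.0226; V=3.930295+0.029044+0.022590=3.9819
k=8 src: inc=0.022590, refl=0.022590·0.333333=0.0075; V=3.959339+0.022590+0.007530=3.9895
k=9 load: inc=0.007530, refl=0.007530·0.777778=0.0059; V=3.981928+0.007530+0.005857=3.9953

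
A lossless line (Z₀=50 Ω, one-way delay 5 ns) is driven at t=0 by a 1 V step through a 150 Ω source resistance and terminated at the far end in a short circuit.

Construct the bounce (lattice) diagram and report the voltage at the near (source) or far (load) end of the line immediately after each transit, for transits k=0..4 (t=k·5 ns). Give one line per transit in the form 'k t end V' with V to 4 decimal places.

Γ_L=-1.000000, Γ_S=0.500000; launch V₁=1·50/200=0.250000
k=0 src: V=0.2500
k=1 load: inc=0.250000, refl=0.250000·-1.000000=-0.2500; V=0.000000+0.250000+-0.250000=0.0000
k=2 src: inc=-0.250000, refl=-0.250000·0.500000=-0.1250; V=0.250000+-0.250000+-0.125000=-0.1250
k=3 load: inc=-0.125000, refl=-0.125000·-1.000000=0.1250; V=0.000000+-0.125000+0.125000=0.0000
k=4 src: inc=0.125000, refl=0.125000·0.500000=0.0625; V=-0.125000+0.125000+0.062500=0.0625

0 0 source 0.2500
1 5 load 0.0000
2 10 source -0.1250
3 15 load 0.0000
4 20 source 0.0625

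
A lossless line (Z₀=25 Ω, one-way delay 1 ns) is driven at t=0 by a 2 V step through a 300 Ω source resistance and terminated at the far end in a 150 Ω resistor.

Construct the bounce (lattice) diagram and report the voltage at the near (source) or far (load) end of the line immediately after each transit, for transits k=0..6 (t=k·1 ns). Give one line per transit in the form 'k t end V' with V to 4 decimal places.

Γ_L=0.714286, Γ_S=0.846154; launch V₁=2·25/325=0.153846
k=0 src: V=0.1538
k=1 load: inc=0.153846, refl=0.153846·0.714286=0.1099; V=0.000000+0.153846+0.109890=0.2637
k=2 src: inc=0.109890, refl=0.109890·0.846154=0.0930; V=0.153846+0.109890+0.092984=0.3567
k=3 load: inc=0.092984, refl=0.092984·0.714286=0.0664; V=0.263736+0.092984+0.066417=0.4231
k=4 src: inc=0.066417, refl=0.066417·0.846154=0.0562; V=0.356720+0.066417+0.056199=0.4793
k=5 load: inc=0.056199, refl=0.056199·0.714286=0.0401; V=0.423137+0.056199+0.040142=0.5195
k=6 src: inc=0.040142, refl=0.040142·0.846154=0.0340; V=0.479336+0.040142+0.033966=0.5534

0 0 source 0.1538
1 1 load 0.2637
2 2 source 0.3567
3 3 load 0.4231
4 4 source 0.4793
5 5 load 0.5195
6 6 source 0.5534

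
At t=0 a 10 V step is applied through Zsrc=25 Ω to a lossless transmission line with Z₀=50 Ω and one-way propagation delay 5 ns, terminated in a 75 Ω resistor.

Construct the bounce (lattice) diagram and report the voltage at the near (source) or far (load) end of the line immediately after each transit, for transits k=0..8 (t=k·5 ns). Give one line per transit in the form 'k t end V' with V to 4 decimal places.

Γ_L=0.200000, Γ_S=-0.333333; launch V₁=10·50/75=6.666667
k=0 src: V=6.6667
k=1 load: inc=6.666667, refl=6.666667·0.200000=1.3333; V=0.000000+6.666667+1.333333=8.0000
k=2 src: inc=1.333333, refl=1.333333·-0.333333=-0.4444; V=6.666667+1.333333+-0.444444=7.5556
k=3 load: inc=-0.444444, refl=-0.444444·0.200000=-0.0889; V=8.000000+-0.444444+-0.088889=7.4667
k=4 src: inc=-0.088889, refl=-0.088889·-0.333333=0.0296; V=7.555556+-0.088889+0.029630=7.4963
k=5 load: inc=0.029630, refl=0.029630·0.200000=0.0059; V=7.466667+0.029630+0.005926=7.5022
k=6 src: inc=0.005926, refl=0.005926·-0.333333=-0.0020; V=7.496296+0.005926+-0.001975=7.5002
k=7 load: inc=-0.001975, refl=-0.001975·0.200000=-0.0004; V=7.502222+-0.001975+-0.000395=7.4999
k=8 src: inc=-0.000395, refl=-0.000395·-0.333333=0.0001; V=7.500247+-0.000395+0.000132=7.5000

0 0 source 6.6667
1 5 load 8.0000
2 10 source 7.5556
3 15 load 7.4667
4 20 source 7.4963
5 25 load 7.5022
6 30 source 7.5002
7 35 load 7.4999
8 40 source 7.5000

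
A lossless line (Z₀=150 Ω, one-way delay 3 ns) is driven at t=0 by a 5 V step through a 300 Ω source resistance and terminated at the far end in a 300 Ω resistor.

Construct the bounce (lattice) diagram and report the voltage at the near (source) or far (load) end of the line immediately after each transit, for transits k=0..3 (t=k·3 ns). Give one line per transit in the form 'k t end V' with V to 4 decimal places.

0 0 source 1.6667
1 3 load 2.2222
2 6 source 2.4074
3 9 load 2.4691

Γ_L=0.333333, Γ_S=0.333333; launch V₁=5·150/450=1.666667
k=0 src: V=1.6667
k=1 load: inc=1.666667, refl=1.666667·0.333333=0.5556; V=0.000000+1.666667+0.555556=2.2222
k=2 src: inc=0.555556, refl=0.555556·0.333333=0.1852; V=1.666667+0.555556+0.185185=2.4074
k=3 load: inc=0.185185, refl=0.185185·0.333333=0.0617; V=2.222222+0.185185+0.061728=2.4691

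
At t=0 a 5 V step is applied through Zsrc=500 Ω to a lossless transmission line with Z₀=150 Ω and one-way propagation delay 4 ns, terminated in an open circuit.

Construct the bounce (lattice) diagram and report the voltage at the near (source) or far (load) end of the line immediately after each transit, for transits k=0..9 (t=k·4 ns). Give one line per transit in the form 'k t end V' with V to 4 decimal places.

0 0 source 1.1538
1 4 load 2.3077
2 8 source 2.9290
3 12 load 3.5503
4 16 source 3.8848
5 20 load 4.2194
6 24 source 4.3995
7 28 load 4.5797
8 32 source 4.6767
9 36 load 4.7737

Γ_L=1.000000, Γ_S=0.538462; launch V₁=5·150/650=1.153846
k=0 src: V=1.1538
k=1 load: inc=1.153846, refl=1.153846·1.000000=1.1538; V=0.000000+1.153846+1.153846=2.3077
k=2 src: inc=1.153846, refl=1.153846·0.538462=0.6213; V=1.153846+1.153846+0.621302=2.9290
k=3 load: inc=0.621302, refl=0.621302·1.000000=0.6213; V=2.307692+0.621302+0.621302=3.5503
k=4 src: inc=0.621302, refl=0.621302·0.538462=0.3345; V=2.928994+0.621302+0.334547=3.8848
k=5 load: inc=0.334547, refl=0.334547·1.000000=0.3345; V=3.550296+0.334547+0.334547=4.2194
k=6 src: inc=0.334547, refl=0.334547·0.538462=0.1801; V=3.884843+0.334547+0.180141=4.3995
k=7 load: inc=0.180141, refl=0.180141·1.000000=0.1801; V=4.219390+0.180141+0.180141=4.5797
k=8 src: inc=0.180141, refl=0.180141·0.538462=0.0970; V=4.399531+0.180141+0.096999=4.6767
k=9 load: inc=0.096999, refl=0.096999·1.000000=0.0970; V=4.579672+0.096999+0.096999=4.7737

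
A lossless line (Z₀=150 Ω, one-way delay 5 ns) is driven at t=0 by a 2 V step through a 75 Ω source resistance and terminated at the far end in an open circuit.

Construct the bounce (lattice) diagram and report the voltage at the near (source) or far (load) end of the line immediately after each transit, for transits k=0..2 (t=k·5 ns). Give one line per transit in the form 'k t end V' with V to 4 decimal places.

0 0 source 1.3333
1 5 load 2.6667
2 10 source 2.2222

Γ_L=1.000000, Γ_S=-0.333333; launch V₁=2·150/225=1.333333
k=0 src: V=1.3333
k=1 load: inc=1.333333, refl=1.333333·1.000000=1.3333; V=0.000000+1.333333+1.333333=2.6667
k=2 src: inc=1.333333, refl=1.333333·-0.333333=-0.4444; V=1.333333+1.333333+-0.444444=2.2222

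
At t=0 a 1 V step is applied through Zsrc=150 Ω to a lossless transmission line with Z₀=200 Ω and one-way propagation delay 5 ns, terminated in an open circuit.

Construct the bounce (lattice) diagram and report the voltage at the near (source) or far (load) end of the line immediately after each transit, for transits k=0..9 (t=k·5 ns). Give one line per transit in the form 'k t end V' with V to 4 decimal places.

0 0 source 0.5714
1 5 load 1.1429
2 10 source 1.0612
3 15 load 0.9796
4 20 source 0.9913
5 25 load 1.0029
6 30 source 1.0012
7 35 load 0.9996
8 40 source 0.9998
9 45 load 1.0001

Γ_L=1.000000, Γ_S=-0.142857; launch V₁=1·200/350=0.571429
k=0 src: V=0.5714
k=1 load: inc=0.571429, refl=0.571429·1.000000=0.5714; V=0.000000+0.571429+0.571429=1.1429
k=2 src: inc=0.571429, refl=0.571429·-0.142857=-0.0816; V=0.571429+0.571429+-0.081633=1.0612
k=3 load: inc=-0.081633, refl=-0.081633·1.000000=-0.0816; V=1.142857+-0.081633+-0.081633=0.9796
k=4 src: inc=-0.081633, refl=-0.081633·-0.142857=0.0117; V=1.061224+-0.081633+0.011662=0.9913
k=5 load: inc=0.011662, refl=0.011662·1.000000=0.0117; V=0.979592+0.011662+0.011662=1.0029
k=6 src: inc=0.011662, refl=0.011662·-0.142857=-0.0017; V=0.991254+0.011662+-0.001666=1.0012
k=7 load: inc=-0.001666, refl=-0.001666·1.000000=-0.0017; V=1.002915+-0.001666+-0.001666=0.9996
k=8 src: inc=-0.001666, refl=-0.001666·-0.142857=0.0002; V=1.001249+-0.001666+0.000238=0.9998
k=9 load: inc=0.000238, refl=0.000238·1.000000=0.0002; V=0.999584+0.000238+0.000238=1.0001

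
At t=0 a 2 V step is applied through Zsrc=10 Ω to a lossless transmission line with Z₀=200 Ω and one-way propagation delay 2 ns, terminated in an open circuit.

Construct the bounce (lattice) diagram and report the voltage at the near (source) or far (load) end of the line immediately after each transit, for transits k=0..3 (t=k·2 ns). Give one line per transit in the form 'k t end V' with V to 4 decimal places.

0 0 source 1.9048
1 2 load 3.8095
2 4 source 2.0862
3 6 load 0.3628

Γ_L=1.000000, Γ_S=-0.904762; launch V₁=2·200/210=1.904762
k=0 src: V=1.9048
k=1 load: inc=1.904762, refl=1.904762·1.000000=1.9048; V=0.000000+1.904762+1.904762=3.8095
k=2 src: inc=1.904762, refl=1.904762·-0.904762=-1.7234; V=1.904762+1.904762+-1.723356=2.0862
k=3 load: inc=-1.723356, refl=-1.723356·1.000000=-1.7234; V=3.809524+-1.723356+-1.723356=0.3628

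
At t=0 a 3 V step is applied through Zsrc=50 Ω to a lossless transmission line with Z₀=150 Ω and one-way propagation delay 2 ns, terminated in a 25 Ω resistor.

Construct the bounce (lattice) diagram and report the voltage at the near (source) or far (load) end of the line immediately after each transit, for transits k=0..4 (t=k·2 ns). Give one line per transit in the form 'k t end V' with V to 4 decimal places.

0 0 source 2.2500
1 2 load 0.6429
2 4 source 1.4464
3 6 load 0.8724
4 8 source 1.1594

Γ_L=-0.714286, Γ_S=-0.500000; launch V₁=3·150/200=2.250000
k=0 src: V=2.2500
k=1 load: inc=2.250000, refl=2.250000·-0.714286=-1.6071; V=0.000000+2.250000+-1.607143=0.6429
k=2 src: inc=-1.607143, refl=-1.607143·-0.500000=0.8036; V=2.250000+-1.607143+0.803571=1.4464
k=3 load: inc=0.803571, refl=0.803571·-0.714286=-0.5740; V=0.642857+0.803571+-0.573980=0.8724
k=4 src: inc=-0.573980, refl=-0.573980·-0.500000=0.2870; V=1.446429+-0.573980+0.286990=1.1594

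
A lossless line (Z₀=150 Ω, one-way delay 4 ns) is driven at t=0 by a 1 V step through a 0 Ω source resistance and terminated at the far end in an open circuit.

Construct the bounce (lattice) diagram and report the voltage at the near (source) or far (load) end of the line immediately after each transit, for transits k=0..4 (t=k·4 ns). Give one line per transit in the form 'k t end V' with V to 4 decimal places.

0 0 source 1.0000
1 4 load 2.0000
2 8 source 1.0000
3 12 load 0.0000
4 16 source 1.0000

Γ_L=1.000000, Γ_S=-1.000000; launch V₁=1·150/150=1.000000
k=0 src: V=1.0000
k=1 load: inc=1.000000, refl=1.000000·1.000000=1.0000; V=0.000000+1.000000+1.000000=2.0000
k=2 src: inc=1.000000, refl=1.000000·-1.000000=-1.0000; V=1.000000+1.000000+-1.000000=1.0000
k=3 load: inc=-1.000000, refl=-1.000000·1.000000=-1.0000; V=2.000000+-1.000000+-1.000000=0.0000
k=4 src: inc=-1.000000, refl=-1.000000·-1.000000=1.0000; V=1.000000+-1.000000+1.000000=1.0000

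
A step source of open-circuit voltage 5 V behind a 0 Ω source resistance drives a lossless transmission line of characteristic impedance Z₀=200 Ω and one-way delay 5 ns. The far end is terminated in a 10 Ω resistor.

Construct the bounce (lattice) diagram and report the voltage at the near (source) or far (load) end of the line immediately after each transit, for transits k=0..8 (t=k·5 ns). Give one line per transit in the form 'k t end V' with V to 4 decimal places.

Γ_L=-0.904762, Γ_S=-1.000000; launch V₁=5·200/200=5.000000
k=0 src: V=5.0000
k=1 load: inc=5.000000, refl=5.000000·-0.904762=-4.5238; V=0.000000+5.000000+-4.523810=0.4762
k=2 src: inc=-4.523810, refl=-4.523810·-1.000000=4.5238; V=5.000000+-4.523810+4.523810=5.0000
k=3 load: inc=4.523810, refl=4.523810·-0.904762=-4.0930; V=0.476190+4.523810+-4.092971=0.9070
k=4 src: inc=-4.092971, refl=-4.092971·-1.000000=4.0930; V=5.000000+-4.092971+4.092971=5.0000
k=5 load: inc=4.092971, refl=4.092971·-0.904762=-3.7032; V=0.907029+4.092971+-3.703164=1.2968
k=6 src: inc=-3.703164, refl=-3.703164·-1.000000=3.7032; V=5.000000+-3.703164+3.703164=5.0000
k=7 load: inc=3.703164, refl=3.703164·-0.904762=-3.3505; V=1.296836+3.703164+-3.350482=1.6495
k=8 src: inc=-3.350482, refl=-3.350482·-1.000000=3.3505; V=5.000000+-3.350482+3.350482=5.0000

0 0 source 5.0000
1 5 load 0.4762
2 10 source 5.0000
3 15 load 0.9070
4 20 source 5.0000
5 25 load 1.2968
6 30 source 5.0000
7 35 load 1.6495
8 40 source 5.0000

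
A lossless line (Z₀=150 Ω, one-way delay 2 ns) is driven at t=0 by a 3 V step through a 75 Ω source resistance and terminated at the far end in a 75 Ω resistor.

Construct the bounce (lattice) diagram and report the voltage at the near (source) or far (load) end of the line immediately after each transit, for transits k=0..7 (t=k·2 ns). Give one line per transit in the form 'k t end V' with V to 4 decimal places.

0 0 source 2.0000
1 2 load 1.3333
2 4 source 1.5556
3 6 load 1.4815
4 8 source 1.5062
5 10 load 1.4979
6 12 source 1.5007
7 14 load 1.4998

Γ_L=-0.333333, Γ_S=-0.333333; launch V₁=3·150/225=2.000000
k=0 src: V=2.0000
k=1 load: inc=2.000000, refl=2.000000·-0.333333=-0.6667; V=0.000000+2.000000+-0.666667=1.3333
k=2 src: inc=-0.666667, refl=-0.666667·-0.333333=0.2222; V=2.000000+-0.666667+0.222222=1.5556
k=3 load: inc=0.222222, refl=0.222222·-0.333333=-0.0741; V=1.333333+0.222222+-0.074074=1.4815
k=4 src: inc=-0.074074, refl=-0.074074·-0.333333=0.0247; V=1.555556+-0.074074+0.024691=1.5062
k=5 load: inc=0.024691, refl=0.024691·-0.333333=-0.0082; V=1.481481+0.024691+-0.008230=1.4979
k=6 src: inc=-0.008230, refl=-0.008230·-0.333333=0.0027; V=1.506173+-0.008230+0.002743=1.5007
k=7 load: inc=0.002743, refl=0.002743·-0.333333=-0.0009; V=1.497942+0.002743+-0.000914=1.4998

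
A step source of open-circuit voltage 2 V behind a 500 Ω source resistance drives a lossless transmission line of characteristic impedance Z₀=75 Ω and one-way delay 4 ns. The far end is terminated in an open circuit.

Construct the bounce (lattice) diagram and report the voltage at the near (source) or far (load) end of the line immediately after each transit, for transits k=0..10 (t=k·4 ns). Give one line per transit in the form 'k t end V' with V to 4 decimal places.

Γ_L=1.000000, Γ_S=0.739130; launch V₁=2·75/575=0.260870
k=0 src: V=0.2609
k=1 load: inc=0.260870, refl=0.260870·1.000000=0.2609; V=0.000000+0.260870+0.260870=0.5217
k=2 src: inc=0.260870, refl=0.260870·0.739130=0.1928; V=0.260870+0.260870+0.192817=0.7146
k=3 load: inc=0.192817, refl=0.192817·1.000000=0.1928; V=0.521739+0.192817+0.192817=0.9074
k=4 src: inc=0.192817, refl=0.192817·0.739130=0.1425; V=0.714556+0.192817+0.142517=1.0499
k=5 load: inc=0.142517, refl=0.142517·1.000000=0.1425; V=0.907372+0.142517+0.142517=1.1924
k=6 src: inc=0.142517, refl=0.142517·0.739130=0.1053; V=1.049889+0.142517+0.105338=1.2977
k=7 load: inc=0.105338, refl=0.105338·1.000000=0.1053; V=1.192406+0.105338+0.105338=1.4031
k=8 src: inc=0.105338, refl=0.105338·0.739130=0.0779; V=1.297744+0.105338+0.077859=1.4809
k=9 load: inc=0.077859, refl=0.077859·1.000000=0.0779; V=1.403082+0.077859+0.077859=1.5588
k=10 src: inc=0.077859, refl=0.077859·0.739130=0.0575; V=1.480941+0.077859+0.057548=1.6163

0 0 source 0.2609
1 4 load 0.5217
2 8 source 0.7146
3 12 load 0.9074
4 16 source 1.0499
5 20 load 1.1924
6 24 source 1.2977
7 28 load 1.4031
8 32 source 1.4809
9 36 load 1.5588
10 40 source 1.6163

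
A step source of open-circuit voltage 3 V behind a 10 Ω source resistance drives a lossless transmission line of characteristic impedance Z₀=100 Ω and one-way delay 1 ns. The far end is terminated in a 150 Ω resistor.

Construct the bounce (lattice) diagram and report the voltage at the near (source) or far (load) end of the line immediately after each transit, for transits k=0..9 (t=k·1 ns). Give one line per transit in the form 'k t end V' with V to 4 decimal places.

Γ_L=0.200000, Γ_S=-0.818182; launch V₁=3·100/110=2.727273
k=0 src: V=2.7273
k=1 load: inc=2.727273, refl=2.727273·0.200000=0.5455; V=0.000000+2.727273+0.545455=3.2727
k=2 src: inc=0.545455, refl=0.545455·-0.818182=-0.4463; V=2.727273+0.545455+-0.446281=2.8264
k=3 load: inc=-0.446281, refl=-0.446281·0.200000=-0.0893; V=3.272727+-0.446281+-0.089256=2.7372
k=4 src: inc=-0.089256, refl=-0.089256·-0.818182=0.0730; V=2.826446+-0.089256+0.073028=2.8102
k=5 load: inc=0.073028, refl=0.073028·0.200000=0.0146; V=2.737190+0.073028+0.014606=2.8248
k=6 src: inc=0.014606, refl=0.014606·-0.818182=-0.0120; V=2.810218+0.014606+-0.011950=2.8129
k=7 load: inc=-0.011950, refl=-0.011950·0.200000=-0.0024; V=2.824823+-0.011950+-0.002390=2.8105
k=8 src: inc=-0.002390, refl=-0.002390·-0.818182=0.0020; V=2.812873+-0.002390+0.001955=2.8124
k=9 load: inc=0.001955, refl=0.001955·0.200000=0.0004; V=2.810483+0.001955+0.000391=2.8128

0 0 source 2.7273
1 1 load 3.2727
2 2 source 2.8264
3 3 load 2.7372
4 4 source 2.8102
5 5 load 2.8248
6 6 source 2.8129
7 7 load 2.8105
8 8 source 2.8124
9 9 load 2.8128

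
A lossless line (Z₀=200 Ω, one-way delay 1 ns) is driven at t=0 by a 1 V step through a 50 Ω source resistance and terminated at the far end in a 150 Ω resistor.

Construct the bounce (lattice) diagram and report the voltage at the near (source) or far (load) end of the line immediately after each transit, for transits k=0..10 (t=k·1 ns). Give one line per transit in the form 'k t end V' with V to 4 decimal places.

0 0 source 0.8000
1 1 load 0.6857
2 2 source 0.7543
3 3 load 0.7445
4 4 source 0.7504
5 5 load 0.7495
6 6 source 0.7500
7 7 load 0.7500
8 8 source 0.7500
9 9 load 0.7500
10 10 source 0.7500

Γ_L=-0.142857, Γ_S=-0.600000; launch V₁=1·200/250=0.800000
k=0 src: V=0.8000
k=1 load: inc=0.800000, refl=0.800000·-0.142857=-0.1143; V=0.000000+0.800000+-0.114286=0.6857
k=2 src: inc=-0.114286, refl=-0.114286·-0.600000=0.0686; V=0.800000+-0.114286+0.068571=0.7543
k=3 load: inc=0.068571, refl=0.068571·-0.142857=-0.0098; V=0.685714+0.068571+-0.009796=0.7445
k=4 src: inc=-0.009796, refl=-0.009796·-0.600000=0.0059; V=0.754286+-0.009796+0.005878=0.7504
k=5 load: inc=0.005878, refl=0.005878·-0.142857=-0.0008; V=0.744490+0.005878+-0.000840=0.7495
k=6 src: inc=-0.000840, refl=-0.000840·-0.600000=0.0005; V=0.750367+-0.000840+0.000504=0.7500
k=7 load: inc=0.000504, refl=0.000504·-0.142857=-0.0001; V=0.749528+0.000504+-0.000072=0.7500
k=8 src: inc=-0.000072, refl=-0.000072·-0.600000=0.0000; V=0.750031+-0.000072+0.000043=0.7500
k=9 load: inc=0.000043, refl=0.000043·-0.142857=-0.0000; V=0.749960+0.000043+-0.000006=0.7500
k=10 src: inc=-0.000006, refl=-0.000006·-0.600000=0.0000; V=0.750003+-0.000006+0.000004=0.7500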